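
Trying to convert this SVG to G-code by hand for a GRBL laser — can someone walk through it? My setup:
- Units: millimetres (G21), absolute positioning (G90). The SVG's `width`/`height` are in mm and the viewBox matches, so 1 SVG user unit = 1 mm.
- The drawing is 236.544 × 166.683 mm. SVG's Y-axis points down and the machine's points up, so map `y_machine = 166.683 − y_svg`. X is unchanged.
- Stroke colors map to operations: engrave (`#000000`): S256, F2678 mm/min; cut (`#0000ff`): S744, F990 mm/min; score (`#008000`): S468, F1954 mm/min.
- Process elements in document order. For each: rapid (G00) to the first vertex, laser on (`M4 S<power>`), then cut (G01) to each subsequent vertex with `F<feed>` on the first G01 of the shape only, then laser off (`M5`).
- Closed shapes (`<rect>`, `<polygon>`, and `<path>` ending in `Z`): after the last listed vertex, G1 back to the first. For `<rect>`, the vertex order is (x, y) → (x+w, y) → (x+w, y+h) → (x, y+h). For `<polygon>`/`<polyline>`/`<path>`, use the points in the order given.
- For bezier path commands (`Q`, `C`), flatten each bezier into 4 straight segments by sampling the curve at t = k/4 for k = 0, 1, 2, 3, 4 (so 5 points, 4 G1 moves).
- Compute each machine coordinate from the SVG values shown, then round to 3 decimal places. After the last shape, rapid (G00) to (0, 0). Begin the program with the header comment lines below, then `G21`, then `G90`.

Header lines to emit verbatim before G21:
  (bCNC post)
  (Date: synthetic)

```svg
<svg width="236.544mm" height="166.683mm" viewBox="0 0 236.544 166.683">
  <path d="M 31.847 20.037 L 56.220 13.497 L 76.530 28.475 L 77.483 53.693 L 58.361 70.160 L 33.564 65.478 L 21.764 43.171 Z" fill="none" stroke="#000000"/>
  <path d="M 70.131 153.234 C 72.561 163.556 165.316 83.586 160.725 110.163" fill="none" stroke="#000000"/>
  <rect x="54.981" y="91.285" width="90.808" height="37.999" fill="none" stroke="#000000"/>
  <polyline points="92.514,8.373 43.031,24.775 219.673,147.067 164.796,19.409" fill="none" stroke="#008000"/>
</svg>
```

(bCNC post)
(Date: synthetic)
G21
G90
G00 X31.847 Y146.646
M4 S256
G01 X56.220 Y153.186 F2678
G01 X76.530 Y138.208
G01 X77.483 Y112.990
G01 X58.361 Y96.523
G01 X33.564 Y101.205
G01 X21.764 Y123.512
G01 X31.847 Y146.646
M5
G00 X70.131 Y13.449
M4 S256
G01 X85.957 Y19.562 F2678
G01 X118.061 Y41.080
G01 X148.848 Y59.551
G01 X160.725 Y56.520
M5
G00 X54.981 Y75.398
M4 S256
G01 X145.789 Y75.398 F2678
G01 X145.789 Y37.399
G01 X54.981 Y37.399
G01 X54.981 Y75.398
M5
G00 X92.514 Y158.310
M4 S468
G01 X43.031 Y141.908 F1954
G01 X219.673 Y19.616
G01 X164.796 Y147.274
M5
G00 X0.000 Y0.000

viewBox `0 0 236.544 166.683` with mm width/height → 1 unit = 1 mm. Flip: y_m = 166.683 − y_svg.

**Shape 1** — `<path>` regular polygon, stroke `#000000` → engrave (S256, F2678). Machine vertices: (31.847,146.646) → (56.220,153.186) → (76.530,138.208) → (77.483,112.990) → (58.361,96.523) → (33.564,101.205) → (21.764,123.512) → (31.847,146.646). Closed: final G1 returns to the first vertex.

**Shape 2** — `<path>` cubic bezier, stroke `#000000` → engrave (S256, F2678). Control points (SVG): P0=(70.131,153.234), P1=(72.561,163.556), P2=(165.316,83.586), P3=(160.725,110.163); sampled at t=k/4. Machine vertices: (70.131,13.449) → (85.957,19.562) → (118.061,41.080) → (148.848,59.551) → (160.725,56.520). Open path.

**Shape 3** — `<rect>` rectangle, stroke `#000000` → engrave (S256, F2678). Machine vertices: (54.981,75.398) → (145.789,75.398) → (145.789,37.399) → (54.981,37.399) → (54.981,75.398). Closed: final G1 returns to the first vertex.

**Shape 4** — `<polyline>` open polyline, stroke `#008000` → score (S468, F1954). Machine vertices: (92.514,158.310) → (43.031,141.908) → (219.673,19.616) → (164.796,147.274). Open path.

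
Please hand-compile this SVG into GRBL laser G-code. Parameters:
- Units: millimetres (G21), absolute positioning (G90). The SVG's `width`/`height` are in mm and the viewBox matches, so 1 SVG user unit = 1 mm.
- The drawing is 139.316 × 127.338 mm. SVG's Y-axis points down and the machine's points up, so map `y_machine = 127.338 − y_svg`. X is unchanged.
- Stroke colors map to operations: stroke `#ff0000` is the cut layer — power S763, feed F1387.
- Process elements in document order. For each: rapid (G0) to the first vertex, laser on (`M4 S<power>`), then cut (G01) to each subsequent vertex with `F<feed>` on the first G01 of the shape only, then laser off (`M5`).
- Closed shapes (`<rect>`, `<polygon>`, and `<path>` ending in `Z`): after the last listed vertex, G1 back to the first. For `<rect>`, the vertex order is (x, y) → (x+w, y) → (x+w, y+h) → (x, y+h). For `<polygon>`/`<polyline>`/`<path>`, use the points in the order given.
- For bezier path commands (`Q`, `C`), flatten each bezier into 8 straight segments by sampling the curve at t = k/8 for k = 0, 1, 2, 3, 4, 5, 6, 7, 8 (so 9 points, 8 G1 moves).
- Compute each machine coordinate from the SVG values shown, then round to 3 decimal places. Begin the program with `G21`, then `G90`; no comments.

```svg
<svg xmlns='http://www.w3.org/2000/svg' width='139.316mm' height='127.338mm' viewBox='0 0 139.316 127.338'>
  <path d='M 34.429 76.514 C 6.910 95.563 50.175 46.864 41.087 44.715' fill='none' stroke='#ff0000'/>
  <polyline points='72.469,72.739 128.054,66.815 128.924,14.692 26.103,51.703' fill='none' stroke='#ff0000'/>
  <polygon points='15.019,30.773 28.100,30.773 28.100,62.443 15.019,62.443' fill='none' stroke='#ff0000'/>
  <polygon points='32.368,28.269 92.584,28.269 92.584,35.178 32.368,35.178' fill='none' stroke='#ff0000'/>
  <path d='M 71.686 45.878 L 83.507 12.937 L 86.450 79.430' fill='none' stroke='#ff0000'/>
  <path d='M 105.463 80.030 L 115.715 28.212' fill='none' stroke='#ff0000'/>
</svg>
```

G21
G90
G0 X34.429 Y50.824
M4 S763
G01 X27.187 Y46.633 F1387
G01 X25.138 Y47.454
G01 X26.839 Y51.948
G01 X30.846 Y58.774
G01 X35.718 Y66.595
G01 X40.011 Y74.069
G01 X42.281 Y79.858
G01 X41.087 Y82.623
M5
G0 X72.469 Y54.599
M4 S763
G01 X128.054 Y60.523 F1387
G01 X128.924 Y112.646
G01 X26.103 Y75.635
M5
G0 X15.019 Y96.565
M4 S763
G01 X28.100 Y96.565 F1387
G01 X28.100 Y64.895
G01 X15.019 Y64.895
G01 X15.019 Y96.565
M5
G0 X32.368 Y99.069
M4 S763
G01 X92.584 Y99.069 F1387
G01 X92.584 Y92.160
G01 X32.368 Y92.160
G01 X32.368 Y99.069
M5
G0 X71.686 Y81.460
M4 S763
G01 X83.507 Y114.401 F1387
G01 X86.450 Y47.908
M5
G0 X105.463 Y47.308
M4 S763
G01 X115.715 Y99.126 F1387
M5

Since the viewBox matches the mm dimensions, user units are millimetres directly. The only transform is the Y-flip y_m = 127.338 − y_svg.

Shape 1 is a cubic bezier drawn with `<path>`. Its stroke #ff0000 means cut at S763, F1387. After flipping Y the toolpath is (34.429,50.824) → (27.187,46.633) → (25.138,47.454) → (26.839,51.948) → (30.846,58.774) → (35.718,66.595) → (40.011,74.069) → (42.281,79.858) → (41.087,82.623).

Shape 2 is a open polyline drawn with `<polyline>`. Its stroke #ff0000 means cut at S763, F1387. After flipping Y the toolpath is (72.469,54.599) → (128.054,60.523) → (128.924,112.646) → (26.103,75.635).

Shape 3 is a rectangle drawn with `<polygon>`. Its stroke #ff0000 means cut at S763, F1387. After flipping Y the toolpath is (15.019,96.565) → (28.100,96.565) → (28.100,64.895) → (15.019,64.895) → (15.019,96.565), returning to the start.

Shape 4 is a rectangle drawn with `<polygon>`. Its stroke #ff0000 means cut at S763, F1387. After flipping Y the toolpath is (32.368,99.069) → (92.584,99.069) → (92.584,92.160) → (32.368,92.160) → (32.368,99.069), returning to the start.

Shape 5 is a open polyline drawn with `<path>`. Its stroke #ff0000 means cut at S763, F1387. After flipping Y the toolpath is (71.686,81.460) → (83.507,114.401) → (86.450,47.908).

Shape 6 is a line segment drawn with `<path>`. Its stroke #ff0000 means cut at S763, F1387. After flipping Y the toolpath is (105.463,47.308) → (115.715,99.126).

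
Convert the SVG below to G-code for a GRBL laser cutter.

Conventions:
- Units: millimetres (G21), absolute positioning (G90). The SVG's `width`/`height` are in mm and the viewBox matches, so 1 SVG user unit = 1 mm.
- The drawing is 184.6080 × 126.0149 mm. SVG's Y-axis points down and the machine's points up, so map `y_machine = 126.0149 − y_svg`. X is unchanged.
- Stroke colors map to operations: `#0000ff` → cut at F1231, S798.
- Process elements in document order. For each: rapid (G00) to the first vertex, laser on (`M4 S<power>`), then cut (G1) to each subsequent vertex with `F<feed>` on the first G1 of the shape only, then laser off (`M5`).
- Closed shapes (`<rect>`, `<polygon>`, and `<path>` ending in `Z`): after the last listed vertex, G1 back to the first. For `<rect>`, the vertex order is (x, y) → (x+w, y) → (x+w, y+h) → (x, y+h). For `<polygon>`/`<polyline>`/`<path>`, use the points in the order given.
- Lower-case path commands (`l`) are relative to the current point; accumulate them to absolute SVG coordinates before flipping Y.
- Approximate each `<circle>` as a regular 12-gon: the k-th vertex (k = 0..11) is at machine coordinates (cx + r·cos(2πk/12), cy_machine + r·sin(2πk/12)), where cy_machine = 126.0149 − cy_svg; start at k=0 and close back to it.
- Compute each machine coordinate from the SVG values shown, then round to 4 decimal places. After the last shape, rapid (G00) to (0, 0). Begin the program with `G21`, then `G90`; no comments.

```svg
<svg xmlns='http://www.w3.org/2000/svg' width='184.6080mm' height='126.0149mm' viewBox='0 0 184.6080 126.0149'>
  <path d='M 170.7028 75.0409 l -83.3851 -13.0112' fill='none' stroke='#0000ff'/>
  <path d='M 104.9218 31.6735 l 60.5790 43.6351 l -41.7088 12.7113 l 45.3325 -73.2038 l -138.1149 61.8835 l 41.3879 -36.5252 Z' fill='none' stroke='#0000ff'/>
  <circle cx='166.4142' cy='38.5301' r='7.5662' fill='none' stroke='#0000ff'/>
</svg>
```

G21
G90
G00 X170.7028 Y50.9740
M4 S798
G1 X87.3177 Y63.9852 F1231
M5
G00 X104.9218 Y94.3414
M4 S798
G1 X165.5008 Y50.7063 F1231
G1 X123.7920 Y37.9950
G1 X169.1245 Y111.1988
G1 X31.0096 Y49.3153
G1 X72.3975 Y85.8405
G1 X104.9218 Y94.3414
M5
G00 X173.9804 Y87.4848
M4 S798
G1 X172.9667 Y91.2679 F1231
G1 X170.1973 Y94.0373
G1 X166.4142 Y95.0510
G1 X162.6311 Y94.0373
G1 X159.8617 Y91.2679
G1 X158.8480 Y87.4848
G1 X159.8617 Y83.7017
G1 X162.6311 Y80.9323
G1 X166.4142 Y79.9186
G1 X170.1973 Y80.9323
G1 X172.9667 Y83.7017
G1 X173.9804 Y87.4848
M5
G00 X0.0000 Y0.0000

Since the viewBox matches the mm dimensions, user units are millimetres directly. The only transform is the Y-flip y_m = 126.0149 − y_svg.

Shape 1 is a line segment drawn with `<path>`. Its stroke #0000ff means cut at S798, F1231. After flipping Y the toolpath is (170.7028,50.9740) → (87.3177,63.9852).

Shape 2 is a closed polygon drawn with `<path>`. Its stroke #0000ff means cut at S798, F1231. After flipping Y the toolpath is (104.9218,94.3414) → (165.5008,50.7063) → (123.7920,37.9950) → (169.1245,111.1988) → (31.0096,49.3153) → (72.3975,85.8405) → (104.9218,94.3414), returning to the start.

Shape 3 is a circle drawn with `<circle>`. Its stroke #0000ff means cut at S798, F1231. After flipping Y the toolpath is (173.9804,87.4848) → (172.9667,91.2679) → (170.1973,94.0373) → (166.4142,95.0510) → (162.6311,94.0373) → (159.8617,91.2679) → (158.8480,87.4848) → (159.8617,83.7017) → (162.6311,80.9323) → (166.4142,79.9186) → (170.1973,80.9323) → (172.9667,83.7017) → (173.9804,87.4848), returning to the start.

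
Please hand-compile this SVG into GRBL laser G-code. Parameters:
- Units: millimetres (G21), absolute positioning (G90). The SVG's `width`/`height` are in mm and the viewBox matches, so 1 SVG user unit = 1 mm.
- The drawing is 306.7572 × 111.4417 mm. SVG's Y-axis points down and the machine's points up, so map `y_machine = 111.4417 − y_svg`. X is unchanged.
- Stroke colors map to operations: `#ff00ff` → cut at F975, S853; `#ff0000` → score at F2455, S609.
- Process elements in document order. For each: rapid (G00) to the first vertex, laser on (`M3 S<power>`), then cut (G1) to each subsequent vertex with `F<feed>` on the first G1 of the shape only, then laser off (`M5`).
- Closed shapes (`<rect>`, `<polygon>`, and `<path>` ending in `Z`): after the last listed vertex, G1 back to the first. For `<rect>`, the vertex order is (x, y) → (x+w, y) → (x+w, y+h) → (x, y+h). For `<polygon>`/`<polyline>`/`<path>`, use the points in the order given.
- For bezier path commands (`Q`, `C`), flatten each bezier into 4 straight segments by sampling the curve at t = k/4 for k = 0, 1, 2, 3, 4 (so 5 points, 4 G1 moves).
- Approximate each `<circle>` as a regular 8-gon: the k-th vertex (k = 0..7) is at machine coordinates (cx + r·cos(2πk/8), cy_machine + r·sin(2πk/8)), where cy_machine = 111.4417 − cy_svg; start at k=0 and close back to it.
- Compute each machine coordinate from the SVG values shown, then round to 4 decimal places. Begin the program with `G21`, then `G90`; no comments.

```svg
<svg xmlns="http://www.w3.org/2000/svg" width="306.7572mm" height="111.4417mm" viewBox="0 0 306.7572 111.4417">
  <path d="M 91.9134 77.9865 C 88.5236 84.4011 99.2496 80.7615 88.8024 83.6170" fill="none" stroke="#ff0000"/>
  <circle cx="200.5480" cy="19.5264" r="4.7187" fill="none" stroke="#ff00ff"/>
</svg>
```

viewBox `0 0 306.7572 111.4417` with mm width/height → 1 unit = 1 mm. Flip: y_m = 111.4417 − y_svg.

**Shape 1** — `<path>` cubic bezier, stroke `#ff0000` → score (S609, F2455). Control points (SVG): P0=(91.9134,77.9865), P1=(88.5236,84.4011), P2=(99.2496,80.7615), P3=(88.8024,83.6170); sampled at t=k/4. Machine vertices: (91.9134,33.4552) → (91.4664,30.2708) → (93.0044,29.3053) → (93.2192,29.0071) → (88.8024,27.8247). Open path.

**Shape 2** — `<circle>` circle, stroke `#ff00ff` → cut (S853, F975). Machine vertices: (205.2667,91.9153) → (203.8846,95.2519) → (200.5480,96.6340) → (197.2114,95.2519) → (195.8293,91.9153) → (197.2114,88.5787) → (200.5480,87.1966) → (203.8846,88.5787) → (205.2667,91.9153). Closed: final G1 returns to the first vertex.

G21
G90
G00 X91.9134 Y33.4552
M3 S609
G1 X91.4664 Y30.2708 F2455
G1 X93.0044 Y29.3053
G1 X93.2192 Y29.0071
G1 X88.8024 Y27.8247
M5
G00 X205.2667 Y91.9153
M3 S853
G1 X203.8846 Y95.2519 F975
G1 X200.5480 Y96.6340
G1 X197.2114 Y95.2519
G1 X195.8293 Y91.9153
G1 X197.2114 Y88.5787
G1 X200.5480 Y87.1966
G1 X203.8846 Y88.5787
G1 X205.2667 Y91.9153
M5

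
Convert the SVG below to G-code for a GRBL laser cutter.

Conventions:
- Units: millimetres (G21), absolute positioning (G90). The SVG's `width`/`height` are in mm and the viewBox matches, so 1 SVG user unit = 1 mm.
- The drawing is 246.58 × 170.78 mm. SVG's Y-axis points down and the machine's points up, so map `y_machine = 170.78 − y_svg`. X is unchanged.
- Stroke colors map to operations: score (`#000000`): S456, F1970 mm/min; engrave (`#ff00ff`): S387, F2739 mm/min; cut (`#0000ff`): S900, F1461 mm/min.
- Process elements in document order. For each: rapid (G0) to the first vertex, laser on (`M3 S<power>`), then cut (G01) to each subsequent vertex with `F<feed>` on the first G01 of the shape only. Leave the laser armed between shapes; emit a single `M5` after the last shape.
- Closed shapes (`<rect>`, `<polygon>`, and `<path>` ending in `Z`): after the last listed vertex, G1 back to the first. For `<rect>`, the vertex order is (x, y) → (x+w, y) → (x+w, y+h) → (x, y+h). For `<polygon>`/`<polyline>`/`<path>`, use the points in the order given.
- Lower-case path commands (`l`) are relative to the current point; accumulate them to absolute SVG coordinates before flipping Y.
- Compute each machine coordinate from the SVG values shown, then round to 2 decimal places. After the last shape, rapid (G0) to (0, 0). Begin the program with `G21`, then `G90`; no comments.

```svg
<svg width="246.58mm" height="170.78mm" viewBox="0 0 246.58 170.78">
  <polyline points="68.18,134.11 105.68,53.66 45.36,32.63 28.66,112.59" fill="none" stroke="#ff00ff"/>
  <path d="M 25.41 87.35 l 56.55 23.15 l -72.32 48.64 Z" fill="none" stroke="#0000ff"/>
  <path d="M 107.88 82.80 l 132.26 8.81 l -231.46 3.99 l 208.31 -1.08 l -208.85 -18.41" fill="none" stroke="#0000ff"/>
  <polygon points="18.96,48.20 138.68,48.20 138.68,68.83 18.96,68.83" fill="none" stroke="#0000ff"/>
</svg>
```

G21
G90
G0 X68.18 Y36.67
M3 S387
G01 X105.68 Y117.12 F2739
G01 X45.36 Y138.15
G01 X28.66 Y58.19
G0 X25.41 Y83.43
M3 S900
G01 X81.96 Y60.28 F1461
G01 X9.64 Y11.64
G01 X25.41 Y83.43
G0 X107.88 Y87.98
M3 S900
G01 X240.14 Y79.17 F1461
G01 X8.68 Y75.18
G01 X216.99 Y76.26
G01 X8.14 Y94.67
G0 X18.96 Y122.58
M3 S900
G01 X138.68 Y122.58 F1461
G01 X138.68 Y101.95
G01 X18.96 Y101.95
G01 X18.96 Y122.58
M5
G0 X0.00 Y0.00

viewBox `0 0 246.58 170.78` with mm width/height → 1 unit = 1 mm. Flip: y_m = 170.78 − y_svg.

**Shape 1** — `<polyline>` open polyline, stroke `#ff00ff` → engrave (S387, F2739). Machine vertices: (68.18,36.67) → (105.68,117.12) → (45.36,138.15) → (28.66,58.19). Open path.

**Shape 2** — `<path>` closed polygon, stroke `#0000ff` → cut (S900, F1461). Machine vertices: (25.41,83.43) → (81.96,60.28) → (9.64,11.64) → (25.41,83.43). Closed: final G1 returns to the first vertex.

**Shape 3** — `<path>` open polyline, stroke `#0000ff` → cut (S900, F1461). Machine vertices: (107.88,87.98) → (240.14,79.17) → (8.68,75.18) → (216.99,76.26) → (8.14,94.67). Open path.

**Shape 4** — `<polygon>` rectangle, stroke `#0000ff` → cut (S900, F1461). Machine vertices: (18.96,122.58) → (138.68,122.58) → (138.68,101.95) → (18.96,101.95) → (18.96,122.58). Closed: final G1 returns to the first vertex.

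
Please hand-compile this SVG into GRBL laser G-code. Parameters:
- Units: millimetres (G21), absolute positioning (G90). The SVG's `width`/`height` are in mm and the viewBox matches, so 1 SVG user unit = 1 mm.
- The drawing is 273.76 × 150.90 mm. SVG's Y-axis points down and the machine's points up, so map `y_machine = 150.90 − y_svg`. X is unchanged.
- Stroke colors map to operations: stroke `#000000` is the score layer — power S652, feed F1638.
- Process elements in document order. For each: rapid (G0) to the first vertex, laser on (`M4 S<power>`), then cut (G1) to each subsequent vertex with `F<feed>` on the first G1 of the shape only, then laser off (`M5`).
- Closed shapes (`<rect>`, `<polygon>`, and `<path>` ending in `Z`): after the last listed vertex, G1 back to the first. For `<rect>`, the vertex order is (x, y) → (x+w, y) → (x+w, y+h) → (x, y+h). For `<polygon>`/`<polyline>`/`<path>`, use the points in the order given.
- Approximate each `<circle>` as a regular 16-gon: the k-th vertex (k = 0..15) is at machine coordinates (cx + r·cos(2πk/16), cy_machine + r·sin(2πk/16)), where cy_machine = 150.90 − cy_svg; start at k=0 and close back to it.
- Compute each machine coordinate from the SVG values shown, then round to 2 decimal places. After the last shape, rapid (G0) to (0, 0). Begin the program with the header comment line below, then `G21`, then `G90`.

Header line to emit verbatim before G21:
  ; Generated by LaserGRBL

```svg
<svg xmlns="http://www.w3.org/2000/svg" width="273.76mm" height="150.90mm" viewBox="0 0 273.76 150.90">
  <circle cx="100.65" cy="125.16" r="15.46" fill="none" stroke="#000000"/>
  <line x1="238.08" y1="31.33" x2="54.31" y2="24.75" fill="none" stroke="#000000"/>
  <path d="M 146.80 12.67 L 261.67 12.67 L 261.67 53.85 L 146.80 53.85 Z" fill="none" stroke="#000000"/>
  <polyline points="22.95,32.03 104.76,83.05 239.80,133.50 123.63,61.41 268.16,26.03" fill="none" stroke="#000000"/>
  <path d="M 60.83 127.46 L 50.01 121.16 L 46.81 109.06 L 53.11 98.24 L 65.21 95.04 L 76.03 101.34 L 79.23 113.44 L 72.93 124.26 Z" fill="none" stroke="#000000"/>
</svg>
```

Since the viewBox matches the mm dimensions, user units are millimetres directly. The only transform is the Y-flip y_m = 150.90 − y_svg.

Shape 1 is a circle drawn with `<circle>`. Its stroke #000000 means score at S652, F1638. After flipping Y the toolpath is (116.11,25.74) → (114.93,31.66) → (111.58,36.67) → (106.57,40.02) → (100.65,41.20) → (94.73,40.02) → (89.72,36.67) → (86.37,31.66) → (85.19,25.74) → (86.37,19.82) → (89.72,14.81) → (94.73,11.46) → (100.65,10.28) → (106.57,11.46) → (111.58,14.81) → (114.93,19.82) → (116.11,25.74), returning to the start.

Shape 2 is a line segment drawn with `<line>`. Its stroke #000000 means score at S652, F1638. After flipping Y the toolpath is (238.08,119.57) → (54.31,126.15).

Shape 3 is a rectangle drawn with `<path>`. Its stroke #000000 means score at S652, F1638. After flipping Y the toolpath is (146.80,138.23) → (261.67,138.23) → (261.67,97.05) → (146.80,97.05) → (146.80,138.23), returning to the start.

Shape 4 is a open polyline drawn with `<polyline>`. Its stroke #000000 means score at S652, F1638. After flipping Y the toolpath is (22.95,118.87) → (104.76,67.85) → (239.80,17.40) → (123.63,89.49) → (268.16,124.87).

Shape 5 is a regular polygon drawn with `<path>`. Its stroke #000000 means score at S652, F1638. After flipping Y the toolpath is (60.83,23.44) → (50.01,29.74) → (46.81,41.84) → (53.11,52.66) → (65.21,55.86) → (76.03,49.56) → (79.23,37.46) → (72.93,26.64) → (60.83,23.44), returning to the start.

; Generated by LaserGRBL
G21
G90
G0 X116.11 Y25.74
M4 S652
G1 X114.93 Y31.66 F1638
G1 X111.58 Y36.67
G1 X106.57 Y40.02
G1 X100.65 Y41.20
G1 X94.73 Y40.02
G1 X89.72 Y36.67
G1 X86.37 Y31.66
G1 X85.19 Y25.74
G1 X86.37 Y19.82
G1 X89.72 Y14.81
G1 X94.73 Y11.46
G1 X100.65 Y10.28
G1 X106.57 Y11.46
G1 X111.58 Y14.81
G1 X114.93 Y19.82
G1 X116.11 Y25.74
M5
G0 X238.08 Y119.57
M4 S652
G1 X54.31 Y126.15 F1638
M5
G0 X146.80 Y138.23
M4 S652
G1 X261.67 Y138.23 F1638
G1 X261.67 Y97.05
G1 X146.80 Y97.05
G1 X146.80 Y138.23
M5
G0 X22.95 Y118.87
M4 S652
G1 X104.76 Y67.85 F1638
G1 X239.80 Y17.40
G1 X123.63 Y89.49
G1 X268.16 Y124.87
M5
G0 X60.83 Y23.44
M4 S652
G1 X50.01 Y29.74 F1638
G1 X46.81 Y41.84
G1 X53.11 Y52.66
G1 X65.21 Y55.86
G1 X76.03 Y49.56
G1 X79.23 Y37.46
G1 X72.93 Y26.64
G1 X60.83 Y23.44
M5
G0 X0.00 Y0.00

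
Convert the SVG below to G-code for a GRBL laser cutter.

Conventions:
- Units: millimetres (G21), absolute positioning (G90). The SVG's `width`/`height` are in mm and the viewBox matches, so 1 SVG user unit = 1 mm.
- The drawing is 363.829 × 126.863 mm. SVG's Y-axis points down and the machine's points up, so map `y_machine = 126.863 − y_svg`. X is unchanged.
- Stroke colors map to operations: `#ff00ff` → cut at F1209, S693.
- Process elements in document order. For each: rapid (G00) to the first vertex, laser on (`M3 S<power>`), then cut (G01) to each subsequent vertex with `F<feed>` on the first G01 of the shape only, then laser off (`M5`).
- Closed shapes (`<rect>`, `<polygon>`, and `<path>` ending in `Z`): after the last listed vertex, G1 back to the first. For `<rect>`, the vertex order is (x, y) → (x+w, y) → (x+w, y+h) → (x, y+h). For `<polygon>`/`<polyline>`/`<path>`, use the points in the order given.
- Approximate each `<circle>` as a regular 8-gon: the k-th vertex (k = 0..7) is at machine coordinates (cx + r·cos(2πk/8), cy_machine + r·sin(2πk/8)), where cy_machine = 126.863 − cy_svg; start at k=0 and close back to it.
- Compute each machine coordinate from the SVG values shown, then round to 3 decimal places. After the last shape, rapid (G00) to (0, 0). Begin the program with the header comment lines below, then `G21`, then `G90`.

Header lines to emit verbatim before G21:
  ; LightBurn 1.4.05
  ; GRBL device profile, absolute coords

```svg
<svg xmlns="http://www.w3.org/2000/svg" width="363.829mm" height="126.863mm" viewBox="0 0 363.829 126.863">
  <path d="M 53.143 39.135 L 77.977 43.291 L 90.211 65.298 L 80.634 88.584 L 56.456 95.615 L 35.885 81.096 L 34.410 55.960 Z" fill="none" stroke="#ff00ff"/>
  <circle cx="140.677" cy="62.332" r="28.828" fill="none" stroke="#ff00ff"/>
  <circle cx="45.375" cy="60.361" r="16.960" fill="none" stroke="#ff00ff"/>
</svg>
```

viewBox `0 0 363.829 126.863` with mm width/height → 1 unit = 1 mm. Flip: y_m = 126.863 − y_svg.

**Shape 1** — `<path>` regular polygon, stroke `#ff00ff` → cut (S693, F1209). Machine vertices: (53.143,87.728) → (77.977,83.572) → (90.211,61.565) → (80.634,38.279) → (56.456,31.248) → (35.885,45.767) → (34.410,70.903) → (53.143,87.728). Closed: final G1 returns to the first vertex.

**Shape 2** — `<circle>` circle, stroke `#ff00ff` → cut (S693, F1209). Machine vertices: (169.505,64.531) → (161.061,84.915) → (140.677,93.359) → (120.293,84.915) → (111.849,64.531) → (120.293,44.147) → (140.677,35.703) → (161.061,44.147) → (169.505,64.531). Closed: final G1 returns to the first vertex.

**Shape 3** — `<circle>` circle, stroke `#ff00ff` → cut (S693, F1209). Machine vertices: (62.335,66.502) → (57.368,78.495) → (45.375,83.462) → (33.382,78.495) → (28.415,66.502) → (33.382,54.509) → (45.375,49.542) → (57.368,54.509) → (62.335,66.502). Closed: final G1 returns to the first vertex.

; LightBurn 1.4.05
; GRBL device profile, absolute coords
G21
G90
G00 X53.143 Y87.728
M3 S693
G01 X77.977 Y83.572 F1209
G01 X90.211 Y61.565
G01 X80.634 Y38.279
G01 X56.456 Y31.248
G01 X35.885 Y45.767
G01 X34.410 Y70.903
G01 X53.143 Y87.728
M5
G00 X169.505 Y64.531
M3 S693
G01 X161.061 Y84.915 F1209
G01 X140.677 Y93.359
G01 X120.293 Y84.915
G01 X111.849 Y64.531
G01 X120.293 Y44.147
G01 X140.677 Y35.703
G01 X161.061 Y44.147
G01 X169.505 Y64.531
M5
G00 X62.335 Y66.502
M3 S693
G01 X57.368 Y78.495 F1209
G01 X45.375 Y83.462
G01 X33.382 Y78.495
G01 X28.415 Y66.502
G01 X33.382 Y54.509
G01 X45.375 Y49.542
G01 X57.368 Y54.509
G01 X62.335 Y66.502
M5
G00 X0.000 Y0.000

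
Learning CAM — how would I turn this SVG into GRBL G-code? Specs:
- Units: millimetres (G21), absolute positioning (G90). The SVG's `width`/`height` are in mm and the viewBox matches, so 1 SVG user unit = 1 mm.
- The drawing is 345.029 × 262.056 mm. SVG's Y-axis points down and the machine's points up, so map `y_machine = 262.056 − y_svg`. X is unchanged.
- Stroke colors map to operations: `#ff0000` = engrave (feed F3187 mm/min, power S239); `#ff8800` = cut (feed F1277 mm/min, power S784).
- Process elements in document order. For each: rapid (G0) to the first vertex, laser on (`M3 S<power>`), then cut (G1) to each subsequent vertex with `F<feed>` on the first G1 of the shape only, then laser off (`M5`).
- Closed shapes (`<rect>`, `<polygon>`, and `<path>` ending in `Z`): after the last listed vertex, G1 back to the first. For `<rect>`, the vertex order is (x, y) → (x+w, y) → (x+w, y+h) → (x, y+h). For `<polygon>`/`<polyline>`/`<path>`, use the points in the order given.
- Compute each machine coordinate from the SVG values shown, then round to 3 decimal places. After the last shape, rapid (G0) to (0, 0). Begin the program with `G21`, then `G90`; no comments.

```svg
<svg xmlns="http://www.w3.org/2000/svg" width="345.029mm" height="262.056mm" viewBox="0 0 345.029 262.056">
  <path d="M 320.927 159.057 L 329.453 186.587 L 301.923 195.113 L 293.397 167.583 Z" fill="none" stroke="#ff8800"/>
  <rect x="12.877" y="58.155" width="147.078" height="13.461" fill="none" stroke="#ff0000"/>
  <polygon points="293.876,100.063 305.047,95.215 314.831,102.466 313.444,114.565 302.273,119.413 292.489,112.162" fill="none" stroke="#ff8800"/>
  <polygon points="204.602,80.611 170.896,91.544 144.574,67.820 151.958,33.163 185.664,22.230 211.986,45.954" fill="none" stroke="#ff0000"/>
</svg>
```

G21
G90
G0 X320.927 Y102.999
M3 S784
G1 X329.453 Y75.469 F1277
G1 X301.923 Y66.943
G1 X293.397 Y94.473
G1 X320.927 Y102.999
M5
G0 X12.877 Y203.901
M3 S239
G1 X159.955 Y203.901 F3187
G1 X159.955 Y190.440
G1 X12.877 Y190.440
G1 X12.877 Y203.901
M5
G0 X293.876 Y161.993
M3 S784
G1 X305.047 Y166.841 F1277
G1 X314.831 Y159.590
G1 X313.444 Y147.491
G1 X302.273 Y142.643
G1 X292.489 Y149.894
G1 X293.876 Y161.993
M5
G0 X204.602 Y181.445
M3 S239
G1 X170.896 Y170.512 F3187
G1 X144.574 Y194.236
G1 X151.958 Y228.893
G1 X185.664 Y239.826
G1 X211.986 Y216.102
G1 X204.602 Y181.445
M5
G0 X0.000 Y0.000

Since the viewBox matches the mm dimensions, user units are millimetres directly. The only transform is the Y-flip y_m = 262.056 − y_svg.

Shape 1 is a regular polygon drawn with `<path>`. Its stroke #ff8800 means cut at S784, F1277. After flipping Y the toolpath is (320.927,102.999) → (329.453,75.469) → (301.923,66.943) → (293.397,94.473) → (320.927,102.999), returning to the start.

Shape 2 is a rectangle drawn with `<rect>`. Its stroke #ff0000 means engrave at S239, F3187. After flipping Y the toolpath is (12.877,203.901) → (159.955,203.901) → (159.955,190.440) → (12.877,190.440) → (12.877,203.901), returning to the start.

Shape 3 is a regular polygon drawn with `<polygon>`. Its stroke #ff8800 means cut at S784, F1277. After flipping Y the toolpath is (293.876,161.993) → (305.047,166.841) → (314.831,159.590) → (313.444,147.491) → (302.273,142.643) → (292.489,149.894) → (293.876,161.993), returning to the start.

Shape 4 is a regular polygon drawn with `<polygon>`. Its stroke #ff0000 means engrave at S239, F3187. After flipping Y the toolpath is (204.602,181.445) → (170.896,170.512) → (144.574,194.236) → (151.958,228.893) → (185.664,239.826) → (211.986,216.102) → (204.602,181.445), returning to the start.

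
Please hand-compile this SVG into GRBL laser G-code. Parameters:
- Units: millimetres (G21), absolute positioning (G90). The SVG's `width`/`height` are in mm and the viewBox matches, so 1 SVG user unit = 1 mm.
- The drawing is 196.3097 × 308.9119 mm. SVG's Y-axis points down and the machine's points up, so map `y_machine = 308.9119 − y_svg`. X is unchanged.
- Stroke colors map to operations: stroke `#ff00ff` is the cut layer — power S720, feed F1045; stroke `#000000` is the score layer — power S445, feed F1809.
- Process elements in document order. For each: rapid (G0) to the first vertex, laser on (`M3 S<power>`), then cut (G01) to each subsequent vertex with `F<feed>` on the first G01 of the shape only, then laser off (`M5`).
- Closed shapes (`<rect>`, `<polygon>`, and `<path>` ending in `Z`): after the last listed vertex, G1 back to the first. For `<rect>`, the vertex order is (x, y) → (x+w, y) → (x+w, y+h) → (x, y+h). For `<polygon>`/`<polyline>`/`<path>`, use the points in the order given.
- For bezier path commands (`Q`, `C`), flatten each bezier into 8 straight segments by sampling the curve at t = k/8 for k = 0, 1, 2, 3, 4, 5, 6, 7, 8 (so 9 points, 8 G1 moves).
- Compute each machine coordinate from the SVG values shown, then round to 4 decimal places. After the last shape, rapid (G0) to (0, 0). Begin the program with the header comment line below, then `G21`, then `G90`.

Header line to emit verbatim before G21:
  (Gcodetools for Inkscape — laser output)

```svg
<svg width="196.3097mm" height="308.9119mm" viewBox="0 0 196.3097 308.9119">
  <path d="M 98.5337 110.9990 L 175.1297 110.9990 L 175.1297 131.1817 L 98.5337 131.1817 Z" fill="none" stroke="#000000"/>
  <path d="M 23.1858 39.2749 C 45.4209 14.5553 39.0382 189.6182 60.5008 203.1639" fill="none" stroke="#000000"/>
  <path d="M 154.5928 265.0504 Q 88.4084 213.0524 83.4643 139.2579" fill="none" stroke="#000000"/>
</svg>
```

viewBox `0 0 196.3097 308.9119` with mm width/height → 1 unit = 1 mm. Flip: y_m = 308.9119 − y_svg.

**Shape 1** — `<path>` rectangle, stroke `#000000` → score (S445, F1809). Machine vertices: (98.5337,197.9129) → (175.1297,197.9129) → (175.1297,177.7302) → (98.5337,177.7302) → (98.5337,197.9129). Closed: final G1 returns to the first vertex.

**Shape 2** — `<path>` cubic bezier, stroke `#000000` → score (S445, F1809). Control points (SVG): P0=(23.1858,39.2749), P1=(45.4209,14.5553), P2=(39.0382,189.6182), P3=(60.5008,203.1639); sampled at t=k/8. Machine vertices: (23.1858,269.6370) → (30.2928,270.2477) → (35.3785,256.3628) → (39.1047,232.2162) → (42.1330,202.0420) → (45.1251,170.0741) → (48.7426,140.5464) → (53.6473,117.6931) → (60.5008,105.7480). Open path.

**Shape 3** — `<path>` quadratic bezier, stroke `#000000` → score (S445, F1809). Control points (SVG): P0=(154.5928,265.0504), P1=(88.4084,213.0524), P2=(83.4643,139.2579); sampled at t=k/8. Machine vertices: (154.5928,43.8615) → (139.0036,57.2016) → (125.3281,71.2228) → (113.5664,85.9251) → (103.7185,101.3086) → (95.7843,117.3733) → (89.7639,134.1190) → (85.6572,151.5459) → (83.4643,169.6540). Open path.

(Gcodetools for Inkscape — laser output)
G21
G90
G0 X98.5337 Y197.9129
M3 S445
G01 X175.1297 Y197.9129 F1809
G01 X175.1297 Y177.7302
G01 X98.5337 Y177.7302
G01 X98.5337 Y197.9129
M5
G0 X23.1858 Y269.6370
M3 S445
G01 X30.2928 Y270.2477 F1809
G01 X35.3785 Y256.3628
G01 X39.1047 Y232.2162
G01 X42.1330 Y202.0420
G01 X45.1251 Y170.0741
G01 X48.7426 Y140.5464
G01 X53.6473 Y117.6931
G01 X60.5008 Y105.7480
M5
G0 X154.5928 Y43.8615
M3 S445
G01 X139.0036 Y57.2016 F1809
G01 X125.3281 Y71.2228
G01 X113.5664 Y85.9251
G01 X103.7185 Y101.3086
G01 X95.7843 Y117.3733
G01 X89.7639 Y134.1190
G01 X85.6572 Y151.5459
G01 X83.4643 Y169.6540
M5
G0 X0.0000 Y0.0000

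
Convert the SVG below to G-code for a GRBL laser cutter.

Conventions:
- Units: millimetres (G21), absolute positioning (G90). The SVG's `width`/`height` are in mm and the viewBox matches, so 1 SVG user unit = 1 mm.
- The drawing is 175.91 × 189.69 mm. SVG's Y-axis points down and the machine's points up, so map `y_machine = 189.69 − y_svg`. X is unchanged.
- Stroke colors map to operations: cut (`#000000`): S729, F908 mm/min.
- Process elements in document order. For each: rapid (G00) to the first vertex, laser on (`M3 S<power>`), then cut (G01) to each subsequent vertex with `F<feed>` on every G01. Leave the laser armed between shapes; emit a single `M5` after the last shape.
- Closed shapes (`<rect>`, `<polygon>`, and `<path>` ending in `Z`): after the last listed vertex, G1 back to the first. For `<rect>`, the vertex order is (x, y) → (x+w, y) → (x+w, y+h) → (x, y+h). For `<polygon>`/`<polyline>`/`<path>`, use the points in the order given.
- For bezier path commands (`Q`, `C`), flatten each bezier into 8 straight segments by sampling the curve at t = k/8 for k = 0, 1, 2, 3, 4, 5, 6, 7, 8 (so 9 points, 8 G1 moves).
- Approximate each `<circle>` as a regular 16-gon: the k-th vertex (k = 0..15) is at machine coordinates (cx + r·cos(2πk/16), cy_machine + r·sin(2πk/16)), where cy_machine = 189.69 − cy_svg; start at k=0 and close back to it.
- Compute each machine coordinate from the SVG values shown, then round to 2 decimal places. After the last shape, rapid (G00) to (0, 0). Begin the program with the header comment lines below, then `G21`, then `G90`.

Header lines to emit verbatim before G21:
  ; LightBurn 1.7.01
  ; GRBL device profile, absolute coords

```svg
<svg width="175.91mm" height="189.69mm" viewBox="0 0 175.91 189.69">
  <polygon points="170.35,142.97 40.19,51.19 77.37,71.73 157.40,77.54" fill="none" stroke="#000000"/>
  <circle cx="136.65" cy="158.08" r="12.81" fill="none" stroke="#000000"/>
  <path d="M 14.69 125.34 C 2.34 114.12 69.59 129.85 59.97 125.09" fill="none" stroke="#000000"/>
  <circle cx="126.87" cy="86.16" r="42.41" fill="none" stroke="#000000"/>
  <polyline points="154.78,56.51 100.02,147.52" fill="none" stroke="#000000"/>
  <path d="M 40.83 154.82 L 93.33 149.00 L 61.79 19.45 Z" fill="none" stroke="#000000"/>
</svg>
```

; LightBurn 1.7.01
; GRBL device profile, absolute coords
G21
G90
G00 X170.35 Y46.72
M3 S729
G01 X40.19 Y138.50 F908
G01 X77.37 Y117.96 F908
G01 X157.40 Y112.15 F908
G01 X170.35 Y46.72 F908
G00 X149.46 Y31.61
M3 S729
G01 X148.48 Y36.51 F908
G01 X145.71 Y40.67 F908
G01 X141.55 Y43.44 F908
G01 X136.65 Y44.42 F908
G01 X131.75 Y43.44 F908
G01 X127.59 Y40.67 F908
G01 X124.82 Y36.51 F908
G01 X123.84 Y31.61 F908
G01 X124.82 Y26.71 F908
G01 X127.59 Y22.55 F908
G01 X131.75 Y19.78 F908
G01 X136.65 Y18.80 F908
G01 X141.55 Y19.78 F908
G01 X145.71 Y22.55 F908
G01 X148.48 Y26.71 F908
G01 X149.46 Y31.61 F908
G00 X14.69 Y64.35
M3 S729
G01 X13.48 Y67.39 F908
G01 X17.91 Y68.45 F908
G01 X26.13 Y68.10 F908
G01 X36.31 Y66.90 F908
G01 X46.61 Y65.39 F908
G01 X55.22 Y64.13 F908
G01 X60.28 Y63.68 F908
G01 X59.97 Y64.60 F908
G00 X169.28 Y103.53
M3 S729
G01 X166.05 Y119.76 F908
G01 X156.86 Y133.52 F908
G01 X143.10 Y142.71 F908
G01 X126.87 Y145.94 F908
G01 X110.64 Y142.71 F908
G01 X96.88 Y133.52 F908
G01 X87.69 Y119.76 F908
G01 X84.46 Y103.53 F908
G01 X87.69 Y87.30 F908
G01 X96.88 Y73.54 F908
G01 X110.64 Y64.35 F908
G01 X126.87 Y61.12 F908
G01 X143.10 Y64.35 F908
G01 X156.86 Y73.54 F908
G01 X166.05 Y87.30 F908
G01 X169.28 Y103.53 F908
G00 X154.78 Y133.18
M3 S729
G01 X100.02 Y42.17 F908
G00 X40.83 Y34.87
M3 S729
G01 X93.33 Y40.69 F908
G01 X61.79 Y170.24 F908
G01 X40.83 Y34.87 F908
M5
G00 X0.00 Y0.00

Since the viewBox matches the mm dimensions, user units are millimetres directly. The only transform is the Y-flip y_m = 189.69 − y_svg.

Shape 1 is a closed polygon drawn with `<polygon>`. Its stroke #000000 means cut at S729, F908. After flipping Y the toolpath is (170.35,46.72) → (40.19,138.50) → (77.37,117.96) → (157.40,112.15) → (170.35,46.72), returning to the start.

Shape 2 is a circle drawn with `<circle>`. Its stroke #000000 means cut at S729, F908. After flipping Y the toolpath is (149.46,31.61) → (148.48,36.51) → (145.71,40.67) → (141.55,43.44) → (136.65,44.42) → (131.75,43.44) → (127.59,40.67) → (124.82,36.51) → (123.84,31.61) → (124.82,26.71) → (127.59,22.55) → (131.75,19.78) → (136.65,18.80) → (141.55,19.78) → (145.71,22.55) → (148.48,26.71) → (149.46,31.61), returning to the start.

Shape 3 is a cubic bezier drawn with `<path>`. Its stroke #000000 means cut at S729, F908. After flipping Y the toolpath is (14.69,64.35) → (13.48,67.39) → (17.91,68.45) → (26.13,68.10) → (36.31,66.90) → (46.61,65.39) → (55.22,64.13) → (60.28,63.68) → (59.97,64.60).

Shape 4 is a circle drawn with `<circle>`. Its stroke #000000 means cut at S729, F908. After flipping Y the toolpath is (169.28,103.53) → (166.05,119.76) → (156.86,133.52) → (143.10,142.71) → (126.87,145.94) → (110.64,142.71) → (96.88,133.52) → (87.69,119.76) → (84.46,103.53) → (87.69,87.30) → (96.88,73.54) → (110.64,64.35) → (126.87,61.12) → (143.10,64.35) → (156.86,73.54) → (166.05,87.30) → (169.28,103.53), returning to the start.

Shape 5 is a line segment drawn with `<polyline>`. Its stroke #000000 means cut at S729, F908. After flipping Y the toolpath is (154.78,133.18) → (100.02,42.17).

Shape 6 is a closed polygon drawn with `<path>`. Its stroke #000000 means cut at S729, F908. After flipping Y the toolpath is (40.83,34.87) → (93.33,40.69) → (61.79,170.24) → (40.83,34.87), returning to the start.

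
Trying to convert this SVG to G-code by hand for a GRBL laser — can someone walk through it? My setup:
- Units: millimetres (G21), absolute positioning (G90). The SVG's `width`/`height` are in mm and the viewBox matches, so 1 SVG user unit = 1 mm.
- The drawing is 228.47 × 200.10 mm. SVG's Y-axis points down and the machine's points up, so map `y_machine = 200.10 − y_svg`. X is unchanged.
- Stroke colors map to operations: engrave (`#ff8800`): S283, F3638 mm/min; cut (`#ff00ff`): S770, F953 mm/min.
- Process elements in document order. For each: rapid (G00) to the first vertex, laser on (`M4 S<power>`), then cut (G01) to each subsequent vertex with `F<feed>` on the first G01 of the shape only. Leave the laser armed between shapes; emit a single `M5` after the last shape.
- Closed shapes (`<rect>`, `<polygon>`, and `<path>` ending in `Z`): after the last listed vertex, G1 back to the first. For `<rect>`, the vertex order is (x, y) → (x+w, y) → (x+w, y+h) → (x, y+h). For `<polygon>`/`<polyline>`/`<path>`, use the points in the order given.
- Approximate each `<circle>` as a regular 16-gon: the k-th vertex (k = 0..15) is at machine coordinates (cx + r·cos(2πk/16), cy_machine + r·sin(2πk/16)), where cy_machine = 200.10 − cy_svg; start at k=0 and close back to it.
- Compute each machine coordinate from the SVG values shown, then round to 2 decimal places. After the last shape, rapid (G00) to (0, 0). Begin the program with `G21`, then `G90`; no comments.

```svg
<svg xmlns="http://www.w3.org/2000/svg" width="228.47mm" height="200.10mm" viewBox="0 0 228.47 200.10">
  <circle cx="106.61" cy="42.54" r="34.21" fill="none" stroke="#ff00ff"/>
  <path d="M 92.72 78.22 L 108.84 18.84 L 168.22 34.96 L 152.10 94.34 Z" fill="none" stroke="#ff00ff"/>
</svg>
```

G21
G90
G00 X140.82 Y157.56
M4 S770
G01 X138.22 Y170.65 F953
G01 X130.80 Y181.75
G01 X119.70 Y189.17
G01 X106.61 Y191.77
G01 X93.52 Y189.17
G01 X82.42 Y181.75
G01 X75.00 Y170.65
G01 X72.40 Y157.56
G01 X75.00 Y144.47
G01 X82.42 Y133.37
G01 X93.52 Y125.95
G01 X106.61 Y123.35
G01 X119.70 Y125.95
G01 X130.80 Y133.37
G01 X138.22 Y144.47
G01 X140.82 Y157.56
G00 X92.72 Y121.88
M4 S770
G01 X108.84 Y181.26 F953
G01 X168.22 Y165.14
G01 X152.10 Y105.76
G01 X92.72 Y121.88
M5
G00 X0.00 Y0.00

Since the viewBox matches the mm dimensions, user units are millimetres directly. The only transform is the Y-flip y_m = 200.10 − y_svg.

Shape 1 is a circle drawn with `<circle>`. Its stroke #ff00ff means cut at S770, F953. After flipping Y the toolpath is (140.82,157.56) → (138.22,170.65) → (130.80,181.75) → (119.70,189.17) → (106.61,191.77) → (93.52,189.17) → (82.42,181.75) → (75.00,170.65) → (72.40,157.56) → (75.00,144.47) → (82.42,133.37) → (93.52,125.95) → (106.61,123.35) → (119.70,125.95) → (130.80,133.37) → (138.22,144.47) → (140.82,157.56), returning to the start.

Shape 2 is a regular polygon drawn with `<path>`. Its stroke #ff00ff means cut at S770, F953. After flipping Y the toolpath is (92.72,121.88) → (108.84,181.26) → (168.22,165.14) → (152.10,105.76) → (92.72,121.88), returning to the start.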